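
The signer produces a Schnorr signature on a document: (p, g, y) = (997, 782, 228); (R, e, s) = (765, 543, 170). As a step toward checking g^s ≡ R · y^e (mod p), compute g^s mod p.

Squares mod 997: 782^1≡782, 782^2≡363, 782^4≡165, 782^8≡306, 782^16≡915, 782^32≡742, 782^64≡220, 782^128≡544
170 = 128 + 32 + 8 + 2, so 782^170 ≡ 544·742·306·363 ≡ 522 (mod 997)

522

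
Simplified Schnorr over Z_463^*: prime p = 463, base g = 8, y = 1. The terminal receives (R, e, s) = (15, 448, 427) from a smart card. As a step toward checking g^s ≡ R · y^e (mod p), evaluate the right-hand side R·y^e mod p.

1^2 = 1
1^4 ≡ 1^2 = 1
1^8 ≡ 1^2 = 1
1^16 ≡ 1^2 = 1
1^32 ≡ 1^2 = 1
1^64 ≡ 1^2 = 1
1^128 ≡ 1^2 = 1
1^256 ≡ 1^2 = 1
448 = 256 + 128 + 64, so 1^448 ≡ 1·1·1 ≡ 1 (mod 463)
R · y^e ≡ 15·1 = 15 ≡ 15 (mod 463)

15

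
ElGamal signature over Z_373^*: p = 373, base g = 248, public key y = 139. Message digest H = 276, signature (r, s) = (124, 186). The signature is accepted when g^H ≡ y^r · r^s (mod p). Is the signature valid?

invalid

Left side g^H mod p:
Squares mod 373: 248^1≡248, 248^2≡332, 248^4≡189, 248^8≡286, 248^16≡109, 248^32≡318, 248^64≡41, 248^128≡189, 248^256≡286
276 = 256 + 16 + 4, so 248^276 ≡ 286·109·189 ≡ 351 (mod 373)
Right side y^r · r^s mod p:
Squares mod 373: 139^1≡139, 139^2≡298, 139^4≡30, 139^8≡154, 139^16≡217, 139^32≡91, 139^64≡75
124 = 64 + 32 + 16 + 8 + 4, so 139^124 ≡ 75·91·217·154·30 ≡ 1 (mod 373)
Squares mod 373: 124^1≡124, 124^2≡83, 124^4≡175, 124^8≡39, 124^16≡29, 124^32≡95, 124^64≡73, 124^128≡107
186 = 128 + 32 + 16 + 8 + 2, so 124^186 ≡ 107·95·29·39·83 ≡ 1 (mod 373)
1·1 = 1 ≡ 1 (mod 373)
351 ≠ 1, so verification fails.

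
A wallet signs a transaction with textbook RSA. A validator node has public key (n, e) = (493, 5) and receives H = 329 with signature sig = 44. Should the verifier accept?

sig^5 mod 493 = 329
sig^5 mod 493 = 329 matches H.

accept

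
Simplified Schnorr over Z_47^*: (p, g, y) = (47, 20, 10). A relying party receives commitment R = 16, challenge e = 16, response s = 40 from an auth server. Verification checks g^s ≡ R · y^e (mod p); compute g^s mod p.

8

Squares mod 47: 20^1≡20, 20^2≡24, 20^4≡12, 20^8≡3, 20^16≡9, 20^32≡34
40 = 32 + 8, so 20^40 ≡ 34·3 ≡ 8 (mod 47)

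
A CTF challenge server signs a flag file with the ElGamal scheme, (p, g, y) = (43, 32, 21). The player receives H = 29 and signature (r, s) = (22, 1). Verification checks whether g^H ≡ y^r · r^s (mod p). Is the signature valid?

valid

Left side g^H mod p:
32^2 = 1024 ≡ 35
32^4 ≡ 35^2 = 1225 ≡ 21
32^8 ≡ 21^2 = 441 ≡ 11
32^16 ≡ 11^2 = 121 ≡ 35
29 = 16 + 8 + 4 + 1, so 32^29 ≡ 35·11·21·32 ≡ 32 (mod 43)
Right side y^r · r^s mod p:
21^2 = 441 ≡ 11
21^4 ≡ 11^2 = 121 ≡ 35
21^8 ≡ 35^2 = 1225 ≡ 21
21^16 ≡ 21^2 = 441 ≡ 11
22 = 16 + 4 + 2, so 21^22 ≡ 11·35·11 ≡ 21 (mod 43)
22^1 mod 43 = 22
21·22 = 462 ≡ 32 (mod 43)
32 ≡ 32 (mod 43), so the signature is genuine.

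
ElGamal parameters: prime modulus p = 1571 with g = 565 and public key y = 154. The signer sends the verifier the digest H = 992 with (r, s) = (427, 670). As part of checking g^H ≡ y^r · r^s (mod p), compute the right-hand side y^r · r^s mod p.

154^427 mod 1571 = 1063
427^670 mod 1571 = 1034
y^r · r^s ≡ 1063·1034 = 1099142 ≡ 1013 (mod 1571)

1013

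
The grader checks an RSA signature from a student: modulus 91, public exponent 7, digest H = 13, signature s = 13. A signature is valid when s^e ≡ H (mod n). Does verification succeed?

passes

Squares mod 91: s^1≡13, s^2≡78, s^4≡78
7 = 4 + 2 + 1, so s^7 ≡ 78·78·13 ≡ 13 (mod 91)
s^7 mod 91 = 13 matches H.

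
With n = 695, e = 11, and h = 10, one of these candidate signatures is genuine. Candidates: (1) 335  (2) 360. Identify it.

2

Candidate 1: 335^2 = 112225 ≡ 330; 335^4 ≡ 330^2 = 108900 ≡ 480; 335^8 ≡ 480^2 = 230400 ≡ 355; 11 = 8 + 2 + 1, so 335^11 ≡ 355·330·335 ≡ 685 (mod 695)
Candidate 2: 360^2 = 129600 ≡ 330; 360^4 ≡ 330^2 = 108900 ≡ 480; 360^8 ≡ 480^2 = 230400 ≡ 355; 11 = 8 + 2 + 1, so 360^11 ≡ 355·330·360 ≡ 10 (mod 695)
  → matches h = 10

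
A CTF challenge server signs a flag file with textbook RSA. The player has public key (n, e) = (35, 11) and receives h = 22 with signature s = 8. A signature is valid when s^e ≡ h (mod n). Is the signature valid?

s^2 ≡ 8^2 = 64 ≡ 29
s^4 ≡ 29^2 = 841 ≡ 1
s^8 ≡ 1^2 = 1
11 = 8 + 2 + 1, so s^11 ≡ 1·29·8 ≡ 22 (mod 35)
Since 22 equals the digest 22, verification succeeds.

valid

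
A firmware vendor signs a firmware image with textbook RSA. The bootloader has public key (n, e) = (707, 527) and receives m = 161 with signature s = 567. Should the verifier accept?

accept

Squares mod 707: s^1≡567, s^2≡511, s^4≡238, s^8≡84, s^16≡693, s^32≡196, s^64≡238, s^128≡84, s^256≡693, s^512≡196
527 = 512 + 8 + 4 + 2 + 1, so s^527 ≡ 196·84·238·511·567 ≡ 161 (mod 707)
Since 161 equals the digest 161, verification succeeds.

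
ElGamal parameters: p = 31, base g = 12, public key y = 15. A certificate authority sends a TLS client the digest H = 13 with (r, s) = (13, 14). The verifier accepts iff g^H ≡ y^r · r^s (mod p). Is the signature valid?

Left side g^H mod p:
Squares mod 31: 12^1≡12, 12^2≡20, 12^4≡28, 12^8≡9
13 = 8 + 4 + 1, so 12^13 ≡ 9·28·12 ≡ 17 (mod 31)
Right side y^r · r^s mod p:
Squares mod 31: 15^1≡15, 15^2≡8, 15^4≡2, 15^8≡4
13 = 8 + 4 + 1, so 15^13 ≡ 4·2·15 ≡ 27 (mod 31)
Squares mod 31: 13^1≡13, 13^2≡14, 13^4≡10, 13^8≡7
14 = 8 + 4 + 2, so 13^14 ≡ 7·10·14 ≡ 19 (mod 31)
27·19 = 513 ≡ 17 (mod 31)
17 ≡ 17 (mod 31), so the signature is genuine.

valid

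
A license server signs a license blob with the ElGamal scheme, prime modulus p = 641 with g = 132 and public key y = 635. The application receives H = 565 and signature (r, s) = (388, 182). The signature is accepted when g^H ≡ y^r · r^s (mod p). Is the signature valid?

invalid

Left side g^H mod p:
Squares mod 641: 132^1≡132, 132^2≡117, 132^4≡228, 132^8≡63, 132^16≡123, 132^32≡386, 132^64≡284, 132^128≡531, 132^256≡562, 132^512≡472
565 = 512 + 32 + 16 + 4 + 1, so 132^565 ≡ 472·386·123·228·132 ≡ 397 (mod 641)
Right side y^r · r^s mod p:
Squares mod 641: 635^1≡635, 635^2≡36, 635^4≡14, 635^8≡196, 635^16≡597, 635^32≡13, 635^64≡169, 635^128≡357, 635^256≡531
388 = 256 + 128 + 4, so 635^388 ≡ 531·357·14 ≡ 198 (mod 641)
Squares mod 641: 388^1≡388, 388^2≡550, 388^4≡589, 388^8≡140, 388^16≡370, 388^32≡367, 388^64≡79, 388^128≡472
182 = 128 + 32 + 16 + 4 + 2, so 388^182 ≡ 472·367·370·589·550 ≡ 402 (mod 641)
198·402 = 79596 ≡ 112 (mod 641)
397 ≠ 112, so verification fails.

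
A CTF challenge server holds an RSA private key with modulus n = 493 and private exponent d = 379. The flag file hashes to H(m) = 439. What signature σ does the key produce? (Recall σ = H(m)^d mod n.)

265

(H(m))^2 ≡ 439^2 = 192721 ≡ 451
(H(m))^4 ≡ 451^2 = 203401 ≡ 285
(H(m))^8 ≡ 285^2 = 81225 ≡ 373
(H(m))^16 ≡ 373^2 = 139129 ≡ 103
(H(m))^32 ≡ 103^2 = 10609 ≡ 256
(H(m))^64 ≡ 256^2 = 65536 ≡ 460
(H(m))^128 ≡ 460^2 = 211600 ≡ 103
(H(m))^256 ≡ 103^2 = 10609 ≡ 256
379 = 256 + 64 + 32 + 16 + 8 + 2 + 1, so (H(m))^379 ≡ 256·460·256·103·373·451·439 ≡ 265 (mod 493)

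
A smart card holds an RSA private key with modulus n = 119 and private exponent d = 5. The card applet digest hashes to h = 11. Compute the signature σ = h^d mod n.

44

h^5 mod 119 = 44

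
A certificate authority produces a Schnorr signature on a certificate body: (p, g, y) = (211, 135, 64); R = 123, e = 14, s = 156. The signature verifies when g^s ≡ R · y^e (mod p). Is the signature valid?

g^s mod p:
135^2 = 18225 ≡ 79
135^4 ≡ 79^2 = 6241 ≡ 122
135^8 ≡ 122^2 = 14884 ≡ 114
135^16 ≡ 114^2 = 12996 ≡ 125
135^32 ≡ 125^2 = 15625 ≡ 11
135^64 ≡ 11^2 = 121
135^128 ≡ 121^2 = 14641 ≡ 82
156 = 128 + 16 + 8 + 4, so 135^156 ≡ 82·125·114·122 ≡ 125 (mod 211)
R · y^e mod p:
64^2 = 4096 ≡ 87
64^4 ≡ 87^2 = 7569 ≡ 184
64^8 ≡ 184^2 = 33856 ≡ 96
14 = 8 + 4 + 2, so 64^14 ≡ 96·184·87 ≡ 55 (mod 211)
123·55 = 6765 ≡ 13 (mod 211)
125 ≠ 13; the check fails.

invalid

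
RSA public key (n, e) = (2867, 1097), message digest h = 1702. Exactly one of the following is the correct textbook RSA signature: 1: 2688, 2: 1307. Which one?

2

Candidate 1: Squares mod 2867: 2688^1≡2688, 2688^2≡504, 2688^4≡1720, 2688^8≡2523, 2688^16≡789, 2688^32≡382, 2688^64≡2574, 2688^128≡2706, 2688^256≡118, 2688^512≡2456, 2688^1024≡2635; 1097 = 1024 + 64 + 8 + 1, so 2688^1097 ≡ 2635·2574·2523·2688 ≡ 2058 (mod 2867)
Candidate 2: Squares mod 2867: 1307^1≡1307, 1307^2≡2384, 1307^4≡1062, 1307^8≡1113, 1307^16≡225, 1307^32≡1886, 1307^64≡1916, 1307^128≡1296, 1307^256≡2421, 1307^512≡1093, 1307^1024≡1977; 1097 = 1024 + 64 + 8 + 1, so 1307^1097 ≡ 1977·1916·1113·1307 ≡ 1702 (mod 2867)
  → matches h = 1702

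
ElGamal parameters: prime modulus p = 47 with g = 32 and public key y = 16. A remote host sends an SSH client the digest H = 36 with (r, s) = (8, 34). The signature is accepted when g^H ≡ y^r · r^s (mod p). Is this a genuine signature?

genuine

Left side g^H mod p:
32^2 = 1024 ≡ 37
32^4 ≡ 37^2 = 1369 ≡ 6
32^8 ≡ 6^2 = 36
32^16 ≡ 36^2 = 1296 ≡ 27
32^32 ≡ 27^2 = 729 ≡ 24
36 = 32 + 4, so 32^36 ≡ 24·6 ≡ 3 (mod 47)
Right side y^r · r^s mod p:
16^2 = 256 ≡ 21
16^4 ≡ 21^2 = 441 ≡ 18
16^8 ≡ 18^2 = 324 ≡ 42
8^2 = 64 ≡ 17
8^4 ≡ 17^2 = 289 ≡ 7
8^8 ≡ 7^2 = 49 ≡ 2
8^16 ≡ 2^2 = 4
8^32 ≡ 4^2 = 16
34 = 32 + 2, so 8^34 ≡ 16·17 ≡ 37 (mod 47)
42·37 = 1554 ≡ 3 (mod 47)
3 ≡ 3 (mod 47), so the signature is genuine.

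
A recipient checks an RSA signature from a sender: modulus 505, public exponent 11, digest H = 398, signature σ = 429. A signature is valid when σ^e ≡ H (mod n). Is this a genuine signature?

forged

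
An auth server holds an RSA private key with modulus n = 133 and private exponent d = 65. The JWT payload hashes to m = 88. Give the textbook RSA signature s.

m^2 ≡ 88^2 = 7744 ≡ 30
m^4 ≡ 30^2 = 900 ≡ 102
m^8 ≡ 102^2 = 10404 ≡ 30
m^16 ≡ 30^2 = 900 ≡ 102
m^32 ≡ 102^2 = 10404 ≡ 30
m^64 ≡ 30^2 = 900 ≡ 102
65 = 64 + 1, so m^65 ≡ 102·88 ≡ 65 (mod 133)

65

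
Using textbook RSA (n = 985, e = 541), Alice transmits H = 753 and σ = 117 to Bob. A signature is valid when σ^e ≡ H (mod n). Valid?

σ^2 ≡ 117^2 = 13689 ≡ 884
σ^4 ≡ 884^2 = 781456 ≡ 351
σ^8 ≡ 351^2 = 123201 ≡ 76
σ^16 ≡ 76^2 = 5776 ≡ 851
σ^32 ≡ 851^2 = 724201 ≡ 226
σ^64 ≡ 226^2 = 51076 ≡ 841
σ^128 ≡ 841^2 = 707281 ≡ 51
σ^256 ≡ 51^2 = 2601 ≡ 631
σ^512 ≡ 631^2 = 398161 ≡ 221
541 = 512 + 16 + 8 + 4 + 1, so σ^541 ≡ 221·851·76·351·117 ≡ 232 (mod 985)
σ^541 mod 985 = 232, but H = 753.

no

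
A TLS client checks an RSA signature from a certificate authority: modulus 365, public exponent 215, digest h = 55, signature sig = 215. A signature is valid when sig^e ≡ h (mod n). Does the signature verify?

sig^2 ≡ 215^2 = 46225 ≡ 235
sig^4 ≡ 235^2 = 55225 ≡ 110
sig^8 ≡ 110^2 = 12100 ≡ 55
sig^16 ≡ 55^2 = 3025 ≡ 105
sig^32 ≡ 105^2 = 11025 ≡ 75
sig^64 ≡ 75^2 = 5625 ≡ 150
sig^128 ≡ 150^2 = 22500 ≡ 235
215 = 128 + 64 + 16 + 4 + 2 + 1, so sig^215 ≡ 235·150·105·110·235·215 ≡ 310 (mod 365)
310 ≠ 55, so verification fails.

does not verify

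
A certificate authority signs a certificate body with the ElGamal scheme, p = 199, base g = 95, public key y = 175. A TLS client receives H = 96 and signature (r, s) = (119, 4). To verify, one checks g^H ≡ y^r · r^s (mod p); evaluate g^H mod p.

187

95^2 = 9025 ≡ 70
95^4 ≡ 70^2 = 4900 ≡ 124
95^8 ≡ 124^2 = 15376 ≡ 53
95^16 ≡ 53^2 = 2809 ≡ 23
95^32 ≡ 23^2 = 529 ≡ 131
95^64 ≡ 131^2 = 17161 ≡ 47
96 = 64 + 32, so 95^96 ≡ 47·131 ≡ 187 (mod 199)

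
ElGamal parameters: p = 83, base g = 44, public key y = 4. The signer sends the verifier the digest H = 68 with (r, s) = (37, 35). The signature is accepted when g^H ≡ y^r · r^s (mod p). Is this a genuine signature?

forged

Left side g^H mod p:
44^2 = 1936 ≡ 27
44^4 ≡ 27^2 = 729 ≡ 65
44^8 ≡ 65^2 = 4225 ≡ 75
44^16 ≡ 75^2 = 5625 ≡ 64
44^32 ≡ 64^2 = 4096 ≡ 29
44^64 ≡ 29^2 = 841 ≡ 11
68 = 64 + 4, so 44^68 ≡ 11·65 ≡ 51 (mod 83)
Right side y^r · r^s mod p:
4^2 = 16
4^4 ≡ 16^2 = 256 ≡ 7
4^8 ≡ 7^2 = 49
4^16 ≡ 49^2 = 2401 ≡ 77
4^32 ≡ 77^2 = 5929 ≡ 36
37 = 32 + 4 + 1, so 4^37 ≡ 36·7·4 ≡ 12 (mod 83)
37^2 = 1369 ≡ 41
37^4 ≡ 41^2 = 1681 ≡ 21
37^8 ≡ 21^2 = 441 ≡ 26
37^16 ≡ 26^2 = 676 ≡ 12
37^32 ≡ 12^2 = 144 ≡ 61
35 = 32 + 2 + 1, so 37^35 ≡ 61·41·37 ≡ 75 (mod 83)
12·75 = 900 ≡ 70 (mod 83)
51 ≠ 70, so verification fails.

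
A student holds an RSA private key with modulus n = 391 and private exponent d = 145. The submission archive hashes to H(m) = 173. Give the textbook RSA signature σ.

(H(m))^2 ≡ 173^2 = 29929 ≡ 213
(H(m))^4 ≡ 213^2 = 45369 ≡ 13
(H(m))^8 ≡ 13^2 = 169
(H(m))^16 ≡ 169^2 = 28561 ≡ 18
(H(m))^32 ≡ 18^2 = 324
(H(m))^64 ≡ 324^2 = 104976 ≡ 188
(H(m))^128 ≡ 188^2 = 35344 ≡ 154
145 = 128 + 16 + 1, so (H(m))^145 ≡ 154·18·173 ≡ 190 (mod 391)

190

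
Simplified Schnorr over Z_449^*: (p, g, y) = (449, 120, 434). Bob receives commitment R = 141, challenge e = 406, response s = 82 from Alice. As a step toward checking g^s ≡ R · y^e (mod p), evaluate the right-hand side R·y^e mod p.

53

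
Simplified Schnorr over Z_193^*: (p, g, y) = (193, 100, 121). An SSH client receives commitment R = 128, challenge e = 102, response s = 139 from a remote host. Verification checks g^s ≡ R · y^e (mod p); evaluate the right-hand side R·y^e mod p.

121^102 mod 193 = 3
R · y^e ≡ 128·3 = 384 ≡ 191 (mod 193)

191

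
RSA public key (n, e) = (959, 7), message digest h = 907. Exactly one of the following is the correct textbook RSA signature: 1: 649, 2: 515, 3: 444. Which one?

Candidate 1: Squares mod 959: 649^1≡649, 649^2≡200, 649^4≡681; 7 = 4 + 2 + 1, so 649^7 ≡ 681·200·649 ≡ 852 (mod 959)
Candidate 2: Squares mod 959: 515^1≡515, 515^2≡541, 515^4≡186; 7 = 4 + 2 + 1, so 515^7 ≡ 186·541·515 ≡ 907 (mod 959)
  → matches h = 907
Candidate 3: Squares mod 959: 444^1≡444, 444^2≡541, 444^4≡186; 7 = 4 + 2 + 1, so 444^7 ≡ 186·541·444 ≡ 52 (mod 959)

2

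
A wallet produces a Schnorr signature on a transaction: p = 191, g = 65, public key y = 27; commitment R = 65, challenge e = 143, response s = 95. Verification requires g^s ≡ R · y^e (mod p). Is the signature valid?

g^s mod p:
Squares mod 191: 65^1≡65, 65^2≡23, 65^4≡147, 65^8≡26, 65^16≡103, 65^32≡104, 65^64≡120
95 = 64 + 16 + 8 + 4 + 2 + 1, so 65^95 ≡ 120·103·26·147·23·65 ≡ 1 (mod 191)
R · y^e mod p:
Squares mod 191: 27^1≡27, 27^2≡156, 27^4≡79, 27^8≡129, 27^16≡24, 27^32≡3, 27^64≡9, 27^128≡81
143 = 128 + 8 + 4 + 2 + 1, so 27^143 ≡ 81·129·79·156·27 ≡ 72 (mod 191)
65·72 = 4680 ≡ 96 (mod 191)
1 ≠ 96; the check fails.

invalid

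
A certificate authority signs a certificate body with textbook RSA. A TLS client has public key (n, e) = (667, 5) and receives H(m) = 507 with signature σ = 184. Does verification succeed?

σ^2 ≡ 184^2 = 33856 ≡ 506
σ^4 ≡ 506^2 = 256036 ≡ 575
5 = 4 + 1, so σ^5 ≡ 575·184 ≡ 414 (mod 667)
The recovered value 414 does not match the digest 507.

fails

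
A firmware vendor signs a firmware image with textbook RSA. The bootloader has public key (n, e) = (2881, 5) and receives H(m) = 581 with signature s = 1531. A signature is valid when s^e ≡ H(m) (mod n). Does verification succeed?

s^2 ≡ 1531^2 = 2343961 ≡ 1708
s^4 ≡ 1708^2 = 2917264 ≡ 1692
5 = 4 + 1, so s^5 ≡ 1692·1531 ≡ 433 (mod 2881)
433 ≠ 581, so verification fails.

fails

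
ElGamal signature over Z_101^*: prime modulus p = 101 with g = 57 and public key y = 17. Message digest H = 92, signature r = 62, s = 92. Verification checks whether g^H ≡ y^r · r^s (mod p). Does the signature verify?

Left side g^H mod p:
57^2 = 3249 ≡ 17
57^4 ≡ 17^2 = 289 ≡ 87
57^8 ≡ 87^2 = 7569 ≡ 95
57^16 ≡ 95^2 = 9025 ≡ 36
57^32 ≡ 36^2 = 1296 ≡ 84
57^64 ≡ 84^2 = 7056 ≡ 87
92 = 64 + 16 + 8 + 4, so 57^92 ≡ 87·36·95·87 ≡ 84 (mod 101)
Right side y^r · r^s mod p:
17^2 = 289 ≡ 87
17^4 ≡ 87^2 = 7569 ≡ 95
17^8 ≡ 95^2 = 9025 ≡ 36
17^16 ≡ 36^2 = 1296 ≡ 84
17^32 ≡ 84^2 = 7056 ≡ 87
62 = 32 + 16 + 8 + 4 + 2, so 17^62 ≡ 87·84·36·95·87 ≡ 87 (mod 101)
62^2 = 3844 ≡ 6
62^4 ≡ 6^2 = 36
62^8 ≡ 36^2 = 1296 ≡ 84
62^16 ≡ 84^2 = 7056 ≡ 87
62^32 ≡ 87^2 = 7569 ≡ 95
62^64 ≡ 95^2 = 9025 ≡ 36
92 = 64 + 16 + 8 + 4, so 62^92 ≡ 36·87·84·36 ≡ 95 (mod 101)
87·95 = 8265 ≡ 84 (mod 101)
84 ≡ 84 (mod 101), so the signature is genuine.

verifies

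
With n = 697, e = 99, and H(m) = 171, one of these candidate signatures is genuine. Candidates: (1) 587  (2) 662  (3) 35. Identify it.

Candidate 1: Squares mod 697: 587^1≡587, 587^2≡251, 587^4≡271, 587^8≡256, 587^16≡18, 587^32≡324, 587^64≡426; 99 = 64 + 32 + 2 + 1, so 587^99 ≡ 426·324·251·587 ≡ 678 (mod 697)
Candidate 2: Squares mod 697: 662^1≡662, 662^2≡528, 662^4≡681, 662^8≡256, 662^16≡18, 662^32≡324, 662^64≡426; 99 = 64 + 32 + 2 + 1, so 662^99 ≡ 426·324·528·662 ≡ 526 (mod 697)
Candidate 3: Squares mod 697: 35^1≡35, 35^2≡528, 35^4≡681, 35^8≡256, 35^16≡18, 35^32≡324, 35^64≡426; 99 = 64 + 32 + 2 + 1, so 35^99 ≡ 426·324·528·35 ≡ 171 (mod 697)
  → matches H(m) = 171

3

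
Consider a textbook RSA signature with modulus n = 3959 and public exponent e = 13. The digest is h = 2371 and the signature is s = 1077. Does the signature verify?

verifies

s^2 ≡ 1077^2 = 1159929 ≡ 3901
s^4 ≡ 3901^2 = 15217801 ≡ 3364
s^8 ≡ 3364^2 = 11316496 ≡ 1674
13 = 8 + 4 + 1, so s^13 ≡ 1674·3364·1077 ≡ 2371 (mod 3959)
Since 2371 equals the digest 2371, verification succeeds.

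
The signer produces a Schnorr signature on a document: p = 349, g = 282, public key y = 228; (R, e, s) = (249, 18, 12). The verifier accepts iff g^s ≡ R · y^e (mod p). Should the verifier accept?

reject

g^s mod p:
282^2 = 79524 ≡ 301
282^4 ≡ 301^2 = 90601 ≡ 210
282^8 ≡ 210^2 = 44100 ≡ 126
12 = 8 + 4, so 282^12 ≡ 126·210 ≡ 285 (mod 349)
R · y^e mod p:
228^2 = 51984 ≡ 332
228^4 ≡ 332^2 = 110224 ≡ 289
228^8 ≡ 289^2 = 83521 ≡ 110
228^16 ≡ 110^2 = 12100 ≡ 234
18 = 16 + 2, so 228^18 ≡ 234·332 ≡ 210 (mod 349)
249·210 = 52290 ≡ 289 (mod 349)
285 ≠ 289; the check fails.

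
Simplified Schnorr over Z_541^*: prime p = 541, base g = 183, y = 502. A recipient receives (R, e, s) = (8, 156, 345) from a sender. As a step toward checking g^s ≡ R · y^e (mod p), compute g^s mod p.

183^2 = 33489 ≡ 488
183^4 ≡ 488^2 = 238144 ≡ 104
183^8 ≡ 104^2 = 10816 ≡ 537
183^16 ≡ 537^2 = 288369 ≡ 16
183^32 ≡ 16^2 = 256
183^64 ≡ 256^2 = 65536 ≡ 75
183^128 ≡ 75^2 = 5625 ≡ 215
183^256 ≡ 215^2 = 46225 ≡ 240
345 = 256 + 64 + 16 + 8 + 1, so 183^345 ≡ 240·75·16·537·183 ≡ 339 (mod 541)

339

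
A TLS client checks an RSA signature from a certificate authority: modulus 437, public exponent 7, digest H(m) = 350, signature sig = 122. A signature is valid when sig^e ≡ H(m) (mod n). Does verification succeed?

sig^2 ≡ 122^2 = 14884 ≡ 26
sig^4 ≡ 26^2 = 676 ≡ 239
7 = 4 + 2 + 1, so sig^7 ≡ 239·26·122 ≡ 350 (mod 437)
Since 350 equals the digest 350, verification succeeds.

passes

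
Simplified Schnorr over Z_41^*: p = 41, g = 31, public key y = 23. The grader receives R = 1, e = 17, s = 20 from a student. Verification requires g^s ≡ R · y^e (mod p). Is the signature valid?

g^s mod p:
Squares mod 41: 31^1≡31, 31^2≡18, 31^4≡37, 31^8≡16, 31^16≡10
20 = 16 + 4, so 31^20 ≡ 10·37 ≡ 1 (mod 41)
R · y^e mod p:
Squares mod 41: 23^1≡23, 23^2≡37, 23^4≡16, 23^8≡10, 23^16≡18
17 = 16 + 1, so 23^17 ≡ 18·23 ≡ 4 (mod 41)
1·4 = 4 ≡ 4 (mod 41)
1 ≠ 4; the check fails.

invalid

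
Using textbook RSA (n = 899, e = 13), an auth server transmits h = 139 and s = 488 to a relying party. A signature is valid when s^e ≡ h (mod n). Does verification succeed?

passes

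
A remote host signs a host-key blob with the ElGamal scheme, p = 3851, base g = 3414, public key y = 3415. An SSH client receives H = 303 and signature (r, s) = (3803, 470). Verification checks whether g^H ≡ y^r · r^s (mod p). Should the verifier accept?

accept

Left side g^H mod p:
3414^303 mod 3851 = 259
Right side y^r · r^s mod p:
3415^3803 mod 3851 = 2957
3803^470 mod 3851 = 900
2957·900 = 2661300 ≡ 259 (mod 3851)
259 ≡ 259 (mod 3851), so the signature is genuine.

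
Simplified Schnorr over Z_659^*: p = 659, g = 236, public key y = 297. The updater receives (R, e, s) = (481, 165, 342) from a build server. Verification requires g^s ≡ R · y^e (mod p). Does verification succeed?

fails

g^s mod p:
236^2 = 55696 ≡ 340
236^4 ≡ 340^2 = 115600 ≡ 275
236^8 ≡ 275^2 = 75625 ≡ 499
236^16 ≡ 499^2 = 249001 ≡ 558
236^32 ≡ 558^2 = 311364 ≡ 316
236^64 ≡ 316^2 = 99856 ≡ 347
236^128 ≡ 347^2 = 120409 ≡ 471
236^256 ≡ 471^2 = 221841 ≡ 417
342 = 256 + 64 + 16 + 4 + 2, so 236^342 ≡ 417·347·558·275·340 ≡ 522 (mod 659)
R · y^e mod p:
297^2 = 88209 ≡ 562
297^4 ≡ 562^2 = 315844 ≡ 183
297^8 ≡ 183^2 = 33489 ≡ 539
297^16 ≡ 539^2 = 290521 ≡ 561
297^32 ≡ 561^2 = 314721 ≡ 378
297^64 ≡ 378^2 = 142884 ≡ 540
297^128 ≡ 540^2 = 291600 ≡ 322
165 = 128 + 32 + 4 + 1, so 297^165 ≡ 322·378·183·297 ≡ 318 (mod 659)
481·318 = 152958 ≡ 70 (mod 659)
522 ≠ 70; the check fails.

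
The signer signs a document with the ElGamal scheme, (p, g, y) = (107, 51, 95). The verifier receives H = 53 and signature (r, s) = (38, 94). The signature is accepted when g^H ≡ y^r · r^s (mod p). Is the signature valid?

Left side g^H mod p:
51^53 mod 107 = 106
Right side y^r · r^s mod p:
95^38 mod 107 = 49
38^94 mod 107 = 64
49·64 = 3136 ≡ 33 (mod 107)
106 ≠ 33, so verification fails.

invalid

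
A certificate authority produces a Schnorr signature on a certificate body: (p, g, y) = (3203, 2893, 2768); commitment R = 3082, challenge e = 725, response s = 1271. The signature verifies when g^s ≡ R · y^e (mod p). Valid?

g^s mod p:
2893^1271 mod 3203 = 1084
R · y^e mod p:
2768^725 mod 3203 = 2875
3082·2875 = 8860750 ≡ 1252 (mod 3203)
1084 ≠ 1252; the check fails.

no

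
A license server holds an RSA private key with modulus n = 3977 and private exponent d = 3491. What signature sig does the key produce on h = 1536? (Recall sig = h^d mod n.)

2043

h^3491 mod 3977 = 2043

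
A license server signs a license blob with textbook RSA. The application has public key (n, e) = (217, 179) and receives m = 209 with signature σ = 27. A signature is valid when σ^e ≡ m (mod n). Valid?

yes

σ^2 ≡ 27^2 = 729 ≡ 78
σ^4 ≡ 78^2 = 6084 ≡ 8
σ^8 ≡ 8^2 = 64
σ^16 ≡ 64^2 = 4096 ≡ 190
σ^32 ≡ 190^2 = 36100 ≡ 78
σ^64 ≡ 78^2 = 6084 ≡ 8
σ^128 ≡ 8^2 = 64
179 = 128 + 32 + 16 + 2 + 1, so σ^179 ≡ 64·78·190·78·27 ≡ 209 (mod 217)
209 = m, so the signature checks out.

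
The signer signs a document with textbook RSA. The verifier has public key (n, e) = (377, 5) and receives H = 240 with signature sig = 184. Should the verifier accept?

accept

sig^2 ≡ 184^2 = 33856 ≡ 303
sig^4 ≡ 303^2 = 91809 ≡ 198
5 = 4 + 1, so sig^5 ≡ 198·184 ≡ 240 (mod 377)
sig^5 mod 377 = 240 matches H.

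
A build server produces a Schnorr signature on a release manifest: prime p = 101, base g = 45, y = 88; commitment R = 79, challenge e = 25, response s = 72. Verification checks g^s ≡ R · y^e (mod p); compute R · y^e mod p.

79

88^2 = 7744 ≡ 68
88^4 ≡ 68^2 = 4624 ≡ 79
88^8 ≡ 79^2 = 6241 ≡ 80
88^16 ≡ 80^2 = 6400 ≡ 37
25 = 16 + 8 + 1, so 88^25 ≡ 37·80·88 ≡ 1 (mod 101)
R · y^e ≡ 79·1 = 79 ≡ 79 (mod 101)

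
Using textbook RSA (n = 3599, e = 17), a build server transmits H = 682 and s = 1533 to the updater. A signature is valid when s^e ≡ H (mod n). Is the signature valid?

s^17 mod 3599 = 943
s^17 mod 3599 = 943, but H = 682.

invalid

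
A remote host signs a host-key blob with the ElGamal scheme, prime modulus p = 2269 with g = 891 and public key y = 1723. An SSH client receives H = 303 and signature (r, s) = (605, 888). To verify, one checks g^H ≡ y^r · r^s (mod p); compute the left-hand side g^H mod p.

898

891^303 mod 2269 = 898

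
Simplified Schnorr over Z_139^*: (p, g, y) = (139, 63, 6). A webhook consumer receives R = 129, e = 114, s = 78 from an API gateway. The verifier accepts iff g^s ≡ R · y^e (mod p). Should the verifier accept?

g^s mod p:
63^78 mod 139 = 36
R · y^e mod p:
6^114 mod 139 = 116
129·116 = 14964 ≡ 91 (mod 139)
36 ≠ 91; the check fails.

reject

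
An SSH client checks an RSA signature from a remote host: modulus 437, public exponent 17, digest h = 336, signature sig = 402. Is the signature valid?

sig^2 ≡ 402^2 = 161604 ≡ 351
sig^4 ≡ 351^2 = 123201 ≡ 404
sig^8 ≡ 404^2 = 163216 ≡ 215
sig^16 ≡ 215^2 = 46225 ≡ 340
17 = 16 + 1, so sig^17 ≡ 340·402 ≡ 336 (mod 437)
336 = h, so the signature checks out.

valid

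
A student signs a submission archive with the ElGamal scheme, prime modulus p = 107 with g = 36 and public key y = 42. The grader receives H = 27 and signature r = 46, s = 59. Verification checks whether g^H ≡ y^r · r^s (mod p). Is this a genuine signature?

Left side g^H mod p:
36^2 = 1296 ≡ 12
36^4 ≡ 12^2 = 144 ≡ 37
36^8 ≡ 37^2 = 1369 ≡ 85
36^16 ≡ 85^2 = 7225 ≡ 56
27 = 16 + 8 + 2 + 1, so 36^27 ≡ 56·85·12·36 ≡ 101 (mod 107)
Right side y^r · r^s mod p:
42^2 = 1764 ≡ 52
42^4 ≡ 52^2 = 2704 ≡ 29
42^8 ≡ 29^2 = 841 ≡ 92
42^16 ≡ 92^2 = 8464 ≡ 11
42^32 ≡ 11^2 = 121 ≡ 14
46 = 32 + 8 + 4 + 2, so 42^46 ≡ 14·92·29·52 ≡ 40 (mod 107)
46^2 = 2116 ≡ 83
46^4 ≡ 83^2 = 6889 ≡ 41
46^8 ≡ 41^2 = 1681 ≡ 76
46^16 ≡ 76^2 = 5776 ≡ 105
46^32 ≡ 105^2 = 11025 ≡ 4
59 = 32 + 16 + 8 + 2 + 1, so 46^59 ≡ 4·105·76·83·46 ≡ 21 (mod 107)
40·21 = 840 ≡ 91 (mod 107)
101 ≠ 91, so verification fails.

forged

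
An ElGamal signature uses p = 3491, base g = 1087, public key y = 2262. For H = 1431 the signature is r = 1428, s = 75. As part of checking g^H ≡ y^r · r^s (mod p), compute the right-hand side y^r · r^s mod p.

2262^2 = 5116644 ≡ 2329
2262^4 ≡ 2329^2 = 5424241 ≡ 2718
2262^8 ≡ 2718^2 = 7387524 ≡ 568
2262^16 ≡ 568^2 = 322624 ≡ 1452
2262^32 ≡ 1452^2 = 2108304 ≡ 3231
2262^64 ≡ 3231^2 = 10439361 ≡ 1271
2262^128 ≡ 1271^2 = 1615441 ≡ 2599
2262^256 ≡ 2599^2 = 6754801 ≡ 3207
2262^512 ≡ 3207^2 = 10284849 ≡ 363
2262^1024 ≡ 363^2 = 131769 ≡ 2602
1428 = 1024 + 256 + 128 + 16 + 4, so 2262^1428 ≡ 2602·3207·2599·1452·2718 ≡ 1112 (mod 3491)
1428^2 = 2039184 ≡ 440
1428^4 ≡ 440^2 = 193600 ≡ 1595
1428^8 ≡ 1595^2 = 2544025 ≡ 2577
1428^16 ≡ 2577^2 = 6640929 ≡ 1047
1428^32 ≡ 1047^2 = 1096209 ≡ 35
1428^64 ≡ 35^2 = 1225
75 = 64 + 8 + 2 + 1, so 1428^75 ≡ 1225·2577·440·1428 ≡ 1687 (mod 3491)
y^r · r^s ≡ 1112·1687 = 1875944 ≡ 1277 (mod 3491)

1277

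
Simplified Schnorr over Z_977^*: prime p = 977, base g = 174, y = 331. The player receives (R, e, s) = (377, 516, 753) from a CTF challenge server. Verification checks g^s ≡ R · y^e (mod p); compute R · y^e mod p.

331^2 = 109561 ≡ 137
331^4 ≡ 137^2 = 18769 ≡ 206
331^8 ≡ 206^2 = 42436 ≡ 425
331^16 ≡ 425^2 = 180625 ≡ 857
331^32 ≡ 857^2 = 734449 ≡ 722
331^64 ≡ 722^2 = 521284 ≡ 543
331^128 ≡ 543^2 = 294849 ≡ 772
331^256 ≡ 772^2 = 595984 ≡ 14
331^512 ≡ 14^2 = 196
516 = 512 + 4, so 331^516 ≡ 196·206 ≡ 319 (mod 977)
R · y^e ≡ 377·319 = 120263 ≡ 92 (mod 977)

92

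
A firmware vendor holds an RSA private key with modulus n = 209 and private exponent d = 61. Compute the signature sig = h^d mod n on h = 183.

183

h^2 ≡ 183^2 = 33489 ≡ 49
h^4 ≡ 49^2 = 2401 ≡ 102
h^8 ≡ 102^2 = 10404 ≡ 163
h^16 ≡ 163^2 = 26569 ≡ 26
h^32 ≡ 26^2 = 676 ≡ 49
61 = 32 + 16 + 8 + 4 + 1, so h^61 ≡ 49·26·163·102·183 ≡ 183 (mod 209)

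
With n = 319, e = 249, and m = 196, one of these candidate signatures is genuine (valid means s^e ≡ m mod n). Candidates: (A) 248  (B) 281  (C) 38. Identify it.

Candidate A: Squares mod 319: 248^1≡248, 248^2≡256, 248^4≡141, 248^8≡103, 248^16≡82, 248^32≡25, 248^64≡306, 248^128≡169; 249 = 128 + 64 + 32 + 16 + 8 + 1, so 248^249 ≡ 169·306·25·82·103·248 ≡ 112 (mod 319)
Candidate B: Squares mod 319: 281^1≡281, 281^2≡168, 281^4≡152, 281^8≡136, 281^16≡313, 281^32≡36, 281^64≡20, 281^128≡81; 249 = 128 + 64 + 32 + 16 + 8 + 1, so 281^249 ≡ 81·20·36·313·136·281 ≡ 123 (mod 319)
Candidate C: Squares mod 319: 38^1≡38, 38^2≡168, 38^4≡152, 38^8≡136, 38^16≡313, 38^32≡36, 38^64≡20, 38^128≡81; 249 = 128 + 64 + 32 + 16 + 8 + 1, so 38^249 ≡ 81·20·36·313·136·38 ≡ 196 (mod 319)
  → matches m = 196

C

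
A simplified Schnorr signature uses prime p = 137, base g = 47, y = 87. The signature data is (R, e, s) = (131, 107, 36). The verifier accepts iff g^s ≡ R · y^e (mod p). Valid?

no

g^s mod p:
47^2 = 2209 ≡ 17
47^4 ≡ 17^2 = 289 ≡ 15
47^8 ≡ 15^2 = 225 ≡ 88
47^16 ≡ 88^2 = 7744 ≡ 72
47^32 ≡ 72^2 = 5184 ≡ 115
36 = 32 + 4, so 47^36 ≡ 115·15 ≡ 81 (mod 137)
R · y^e mod p:
87^2 = 7569 ≡ 34
87^4 ≡ 34^2 = 1156 ≡ 60
87^8 ≡ 60^2 = 3600 ≡ 38
87^16 ≡ 38^2 = 1444 ≡ 74
87^32 ≡ 74^2 = 5476 ≡ 133
87^64 ≡ 133^2 = 17689 ≡ 16
107 = 64 + 32 + 8 + 2 + 1, so 87^107 ≡ 16·133·38·34·87 ≡ 14 (mod 137)
131·14 = 1834 ≡ 53 (mod 137)
81 ≠ 53; the check fails.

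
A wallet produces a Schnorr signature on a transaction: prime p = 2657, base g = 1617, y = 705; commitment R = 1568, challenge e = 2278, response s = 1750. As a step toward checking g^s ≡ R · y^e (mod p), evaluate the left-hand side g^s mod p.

402

1617^2 = 2614689 ≡ 201
1617^4 ≡ 201^2 = 40401 ≡ 546
1617^8 ≡ 546^2 = 298116 ≡ 532
1617^16 ≡ 532^2 = 283024 ≡ 1382
1617^32 ≡ 1382^2 = 1909924 ≡ 2198
1617^64 ≡ 2198^2 = 4831204 ≡ 778
1617^128 ≡ 778^2 = 605284 ≡ 2145
1617^256 ≡ 2145^2 = 4601025 ≡ 1758
1617^512 ≡ 1758^2 = 3090564 ≡ 473
1617^1024 ≡ 473^2 = 223729 ≡ 541
1750 = 1024 + 512 + 128 + 64 + 16 + 4 + 2, so 1617^1750 ≡ 541·473·2145·778·1382·546·201 ≡ 402 (mod 2657)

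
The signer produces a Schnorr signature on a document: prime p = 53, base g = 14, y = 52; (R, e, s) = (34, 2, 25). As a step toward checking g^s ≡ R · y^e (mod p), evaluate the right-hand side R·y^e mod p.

34

52^2 = 2704 ≡ 1
R · y^e ≡ 34·1 = 34 ≡ 34 (mod 53)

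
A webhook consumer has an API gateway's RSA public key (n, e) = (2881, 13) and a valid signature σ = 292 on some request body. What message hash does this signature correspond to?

σ^2 ≡ 292^2 = 85264 ≡ 1715
σ^4 ≡ 1715^2 = 2941225 ≡ 2605
σ^8 ≡ 2605^2 = 6786025 ≡ 1270
13 = 8 + 4 + 1, so σ^13 ≡ 1270·2605·292 ≡ 1447 (mod 2881)

1447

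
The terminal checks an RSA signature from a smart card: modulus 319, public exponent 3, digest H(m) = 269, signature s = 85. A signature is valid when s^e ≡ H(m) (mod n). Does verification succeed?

s^2 ≡ 85^2 = 7225 ≡ 207
3 = 2 + 1, so s^3 ≡ 207·85 ≡ 50 (mod 319)
50 ≠ 269, so verification fails.

fails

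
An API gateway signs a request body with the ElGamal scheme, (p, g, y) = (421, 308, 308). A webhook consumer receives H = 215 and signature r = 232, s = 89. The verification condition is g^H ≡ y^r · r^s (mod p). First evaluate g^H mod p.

33

308^2 = 94864 ≡ 139
308^4 ≡ 139^2 = 19321 ≡ 376
308^8 ≡ 376^2 = 141376 ≡ 341
308^16 ≡ 341^2 = 116281 ≡ 85
308^32 ≡ 85^2 = 7225 ≡ 68
308^64 ≡ 68^2 = 4624 ≡ 414
308^128 ≡ 414^2 = 171396 ≡ 49
215 = 128 + 64 + 16 + 4 + 2 + 1, so 308^215 ≡ 49·414·85·376·139·308 ≡ 33 (mod 421)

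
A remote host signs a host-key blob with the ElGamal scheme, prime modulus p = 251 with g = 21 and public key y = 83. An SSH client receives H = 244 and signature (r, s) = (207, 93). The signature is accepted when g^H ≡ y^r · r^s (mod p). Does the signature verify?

Left side g^H mod p:
21^2 = 441 ≡ 190
21^4 ≡ 190^2 = 36100 ≡ 207
21^8 ≡ 207^2 = 42849 ≡ 179
21^16 ≡ 179^2 = 32041 ≡ 164
21^32 ≡ 164^2 = 26896 ≡ 39
21^64 ≡ 39^2 = 1521 ≡ 15
21^128 ≡ 15^2 = 225
244 = 128 + 64 + 32 + 16 + 4, so 21^244 ≡ 225·15·39·164·207 ≡ 88 (mod 251)
Right side y^r · r^s mod p:
83^2 = 6889 ≡ 112
83^4 ≡ 112^2 = 12544 ≡ 245
83^8 ≡ 245^2 = 60025 ≡ 36
83^16 ≡ 36^2 = 1296 ≡ 41
83^32 ≡ 41^2 = 1681 ≡ 175
83^64 ≡ 175^2 = 30625 ≡ 3
83^128 ≡ 3^2 = 9
207 = 128 + 64 + 8 + 4 + 2 + 1, so 83^207 ≡ 9·3·36·245·112·83 ≡ 222 (mod 251)
207^2 = 42849 ≡ 179
207^4 ≡ 179^2 = 32041 ≡ 164
207^8 ≡ 164^2 = 26896 ≡ 39
207^16 ≡ 39^2 = 1521 ≡ 15
207^32 ≡ 15^2 = 225
207^64 ≡ 225^2 = 50625 ≡ 174
93 = 64 + 16 + 8 + 4 + 1, so 207^93 ≡ 174·15·39·164·207 ≡ 222 (mod 251)
222·222 = 49284 ≡ 88 (mod 251)
88 ≡ 88 (mod 251), so the signature is genuine.

verifies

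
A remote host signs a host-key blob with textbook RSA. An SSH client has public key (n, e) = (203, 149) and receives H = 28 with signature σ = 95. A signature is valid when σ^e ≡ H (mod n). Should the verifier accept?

σ^2 ≡ 95^2 = 9025 ≡ 93
σ^4 ≡ 93^2 = 8649 ≡ 123
σ^8 ≡ 123^2 = 15129 ≡ 107
σ^16 ≡ 107^2 = 11449 ≡ 81
σ^32 ≡ 81^2 = 6561 ≡ 65
σ^64 ≡ 65^2 = 4225 ≡ 165
σ^128 ≡ 165^2 = 27225 ≡ 23
149 = 128 + 16 + 4 + 1, so σ^149 ≡ 23·81·123·95 ≡ 44 (mod 203)
44 ≠ 28, so verification fails.

reject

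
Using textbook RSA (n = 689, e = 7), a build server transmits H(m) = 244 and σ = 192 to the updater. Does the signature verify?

verifies

σ^7 mod 689 = 244
Since 244 equals the digest 244, verification succeeds.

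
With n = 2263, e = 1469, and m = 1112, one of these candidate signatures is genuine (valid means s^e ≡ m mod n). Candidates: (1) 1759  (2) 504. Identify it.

1

Candidate 1: 1759^2 = 3094081 ≡ 560; 1759^4 ≡ 560^2 = 313600 ≡ 1306; 1759^8 ≡ 1306^2 = 1705636 ≡ 1597; 1759^16 ≡ 1597^2 = 2550409 ≡ 8; 1759^32 ≡ 8^2 = 64; 1759^64 ≡ 64^2 = 4096 ≡ 1833; 1759^128 ≡ 1833^2 = 3359889 ≡ 1597; 1759^256 ≡ 1597^2 = 2550409 ≡ 8; 1759^512 ≡ 8^2 = 64; 1759^1024 ≡ 64^2 = 4096 ≡ 1833; 1469 = 1024 + 256 + 128 + 32 + 16 + 8 + 4 + 1, so 1759^1469 ≡ 1833·8·1597·64·8·1597·1306·1759 ≡ 1112 (mod 2263)
  → matches m = 1112
Candidate 2: 504^2 = 254016 ≡ 560; 504^4 ≡ 560^2 = 313600 ≡ 1306; 504^8 ≡ 1306^2 = 1705636 ≡ 1597; 504^16 ≡ 1597^2 = 2550409 ≡ 8; 504^32 ≡ 8^2 = 64; 504^64 ≡ 64^2 = 4096 ≡ 1833; 504^128 ≡ 1833^2 = 3359889 ≡ 1597; 504^256 ≡ 1597^2 = 2550409 ≡ 8; 504^512 ≡ 8^2 = 64; 504^1024 ≡ 64^2 = 4096 ≡ 1833; 1469 = 1024 + 256 + 128 + 32 + 16 + 8 + 4 + 1, so 504^1469 ≡ 1833·8·1597·64·8·1597·1306·504 ≡ 1151 (mod 2263)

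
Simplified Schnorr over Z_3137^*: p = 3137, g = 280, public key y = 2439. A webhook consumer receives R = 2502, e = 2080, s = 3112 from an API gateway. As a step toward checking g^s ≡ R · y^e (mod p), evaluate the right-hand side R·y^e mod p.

2439^2 = 5948721 ≡ 969
2439^4 ≡ 969^2 = 938961 ≡ 998
2439^8 ≡ 998^2 = 996004 ≡ 1575
2439^16 ≡ 1575^2 = 2480625 ≡ 2395
2439^32 ≡ 2395^2 = 5736025 ≡ 1589
2439^64 ≡ 1589^2 = 2524921 ≡ 2773
2439^128 ≡ 2773^2 = 7689529 ≡ 742
2439^256 ≡ 742^2 = 550564 ≡ 1589
2439^512 ≡ 1589^2 = 2524921 ≡ 2773
2439^1024 ≡ 2773^2 = 7689529 ≡ 742
2439^2048 ≡ 742^2 = 550564 ≡ 1589
2080 = 2048 + 32, so 2439^2080 ≡ 1589·1589 ≡ 2773 (mod 3137)
R · y^e ≡ 2502·2773 = 6938046 ≡ 2139 (mod 3137)

2139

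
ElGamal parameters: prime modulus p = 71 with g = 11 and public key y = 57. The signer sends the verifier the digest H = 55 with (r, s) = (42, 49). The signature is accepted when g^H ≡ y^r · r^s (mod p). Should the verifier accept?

Left side g^H mod p:
11^55 mod 71 = 41
Right side y^r · r^s mod p:
57^42 mod 71 = 54
42^49 mod 71 = 14
54·14 = 756 ≡ 46 (mod 71)
41 ≠ 46, so verification fails.

reject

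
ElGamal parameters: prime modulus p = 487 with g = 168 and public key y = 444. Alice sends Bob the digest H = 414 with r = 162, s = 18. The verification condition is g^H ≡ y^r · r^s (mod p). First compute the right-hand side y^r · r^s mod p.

144

444^2 = 197136 ≡ 388
444^4 ≡ 388^2 = 150544 ≡ 61
444^8 ≡ 61^2 = 3721 ≡ 312
444^16 ≡ 312^2 = 97344 ≡ 431
444^32 ≡ 431^2 = 185761 ≡ 214
444^64 ≡ 214^2 = 45796 ≡ 18
444^128 ≡ 18^2 = 324
162 = 128 + 32 + 2, so 444^162 ≡ 324·214·388 ≡ 1 (mod 487)
162^2 = 26244 ≡ 433
162^4 ≡ 433^2 = 187489 ≡ 481
162^8 ≡ 481^2 = 231361 ≡ 36
162^16 ≡ 36^2 = 1296 ≡ 322
18 = 16 + 2, so 162^18 ≡ 322·433 ≡ 144 (mod 487)
y^r · r^s ≡ 1·144 = 144 ≡ 144 (mod 487)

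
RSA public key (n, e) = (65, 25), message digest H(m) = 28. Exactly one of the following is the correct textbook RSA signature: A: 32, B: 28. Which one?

Candidate A: 32^2 = 1024 ≡ 49; 32^4 ≡ 49^2 = 2401 ≡ 61; 32^8 ≡ 61^2 = 3721 ≡ 16; 32^16 ≡ 16^2 = 256 ≡ 61; 25 = 16 + 8 + 1, so 32^25 ≡ 61·16·32 ≡ 32 (mod 65)
Candidate B: 28^2 = 784 ≡ 4; 28^4 ≡ 4^2 = 16; 28^8 ≡ 16^2 = 256 ≡ 61; 28^16 ≡ 61^2 = 3721 ≡ 16; 25 = 16 + 8 + 1, so 28^25 ≡ 16·61·28 ≡ 28 (mod 65)
  → matches H(m) = 28

B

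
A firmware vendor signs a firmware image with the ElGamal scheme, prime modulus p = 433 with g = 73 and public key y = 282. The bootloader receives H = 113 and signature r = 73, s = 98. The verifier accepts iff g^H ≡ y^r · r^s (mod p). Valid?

yes

Left side g^H mod p:
73^113 mod 433 = 165
Right side y^r · r^s mod p:
282^73 mod 433 = 151
73^98 mod 433 = 133
151·133 = 20083 ≡ 165 (mod 433)
165 ≡ 165 (mod 433), so the signature is genuine.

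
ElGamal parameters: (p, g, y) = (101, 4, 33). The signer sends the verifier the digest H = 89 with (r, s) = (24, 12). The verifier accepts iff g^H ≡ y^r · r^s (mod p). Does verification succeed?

fails

Left side g^H mod p:
4^89 mod 101 = 21
Right side y^r · r^s mod p:
33^24 mod 101 = 52
24^12 mod 101 = 79
52·79 = 4108 ≡ 68 (mod 101)
21 ≠ 68, so verification fails.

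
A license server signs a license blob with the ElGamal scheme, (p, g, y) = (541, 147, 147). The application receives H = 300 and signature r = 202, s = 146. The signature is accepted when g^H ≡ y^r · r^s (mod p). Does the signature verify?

does not verify

Left side g^H mod p:
Squares mod 541: 147^1≡147, 147^2≡510, 147^4≡420, 147^8≡34, 147^16≡74, 147^32≡66, 147^64≡28, 147^128≡243, 147^256≡80
300 = 256 + 32 + 8 + 4, so 147^300 ≡ 80·66·34·420 ≡ 312 (mod 541)
Right side y^r · r^s mod p:
Squares mod 541: 147^1≡147, 147^2≡510, 147^4≡420, 147^8≡34, 147^16≡74, 147^32≡66, 147^64≡28, 147^128≡243
202 = 128 + 64 + 8 + 2, so 147^202 ≡ 243·28·34·510 ≡ 80 (mod 541)
Squares mod 541: 202^1≡202, 202^2≡229, 202^4≡505, 202^8≡214, 202^16≡352, 202^32≡15, 202^64≡225, 202^128≡312
146 = 128 + 16 + 2, so 202^146 ≡ 312·352·229 ≡ 229 (mod 541)
80·229 = 18320 ≡ 467 (mod 541)
312 ≠ 467, so verification fails.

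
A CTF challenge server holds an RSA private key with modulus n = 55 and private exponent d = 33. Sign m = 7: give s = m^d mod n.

m^2 ≡ 7^2 = 49
m^4 ≡ 49^2 = 2401 ≡ 36
m^8 ≡ 36^2 = 1296 ≡ 31
m^16 ≡ 31^2 = 961 ≡ 26
m^32 ≡ 26^2 = 676 ≡ 16
33 = 32 + 1, so m^33 ≡ 16·7 ≡ 2 (mod 55)

2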